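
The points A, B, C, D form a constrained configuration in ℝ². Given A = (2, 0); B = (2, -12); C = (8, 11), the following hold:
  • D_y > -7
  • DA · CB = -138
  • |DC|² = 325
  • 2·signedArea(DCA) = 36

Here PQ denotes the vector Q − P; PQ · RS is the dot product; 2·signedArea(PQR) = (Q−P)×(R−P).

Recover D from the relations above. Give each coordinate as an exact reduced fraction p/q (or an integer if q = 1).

D = (2, -6)

1. D_x = 2  [2·signedArea(DCA) = 36 ∩ DA · CB = -138]
2. D_y = -6  [2·signedArea(DCA) = 36 ∩ DA · CB = -138]
   → D = (2, -6)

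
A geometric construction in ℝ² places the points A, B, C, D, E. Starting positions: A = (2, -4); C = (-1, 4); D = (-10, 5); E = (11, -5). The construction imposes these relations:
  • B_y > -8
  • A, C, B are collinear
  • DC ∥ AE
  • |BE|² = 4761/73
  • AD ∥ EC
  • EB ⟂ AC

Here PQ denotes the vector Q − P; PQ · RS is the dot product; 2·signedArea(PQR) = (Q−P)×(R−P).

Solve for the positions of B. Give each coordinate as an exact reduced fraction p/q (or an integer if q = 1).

B = (251/73, -572/73)

1. B_x = 251/73  [A, C, B are collinear ∩ EB ⟂ AC]
2. B_y = -572/73  [A, C, B are collinear ∩ EB ⟂ AC]
   → B = (251/73, -572/73)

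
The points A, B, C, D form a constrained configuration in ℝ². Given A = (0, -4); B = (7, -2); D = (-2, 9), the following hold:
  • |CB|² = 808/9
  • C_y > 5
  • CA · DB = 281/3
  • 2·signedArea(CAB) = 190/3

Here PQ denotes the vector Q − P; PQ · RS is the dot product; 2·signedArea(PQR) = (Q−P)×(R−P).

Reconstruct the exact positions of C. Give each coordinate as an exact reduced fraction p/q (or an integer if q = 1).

1. C_x = 1  [2·signedArea(CAB) = 190/3 ∩ CA · DB = 281/3]
2. C_y = 16/3  [2·signedArea(CAB) = 190/3 ∩ CA · DB = 281/3]
   → C = (1, 16/3)

C = (1, 16/3)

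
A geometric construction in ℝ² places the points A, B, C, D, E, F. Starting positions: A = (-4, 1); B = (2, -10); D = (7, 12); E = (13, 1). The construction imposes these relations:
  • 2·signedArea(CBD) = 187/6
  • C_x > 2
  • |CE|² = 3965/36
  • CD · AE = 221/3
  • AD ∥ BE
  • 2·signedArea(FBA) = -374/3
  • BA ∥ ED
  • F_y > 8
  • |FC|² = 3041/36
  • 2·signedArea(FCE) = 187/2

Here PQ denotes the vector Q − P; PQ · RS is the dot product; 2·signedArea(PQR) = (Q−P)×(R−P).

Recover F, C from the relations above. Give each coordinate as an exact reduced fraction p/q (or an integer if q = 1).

1. C_x = 8/3  [CD · AE = 221/3 ∩ 2·signedArea(CBD) = 187/6]
2. C_y = -5/6  [CD · AE = 221/3 ∩ 2·signedArea(CBD) = 187/6]
   → C = (8/3, -5/6)
3. F_x = 10/3  [2·signedArea(FCE) = 187/2 ∩ 2·signedArea(FBA) = -374/3]
4. F_y = 25/3  [2·signedArea(FCE) = 187/2 ∩ 2·signedArea(FBA) = -374/3]
   → F = (10/3, 25/3)

C = (8/3, -5/6)
F = (10/3, 25/3)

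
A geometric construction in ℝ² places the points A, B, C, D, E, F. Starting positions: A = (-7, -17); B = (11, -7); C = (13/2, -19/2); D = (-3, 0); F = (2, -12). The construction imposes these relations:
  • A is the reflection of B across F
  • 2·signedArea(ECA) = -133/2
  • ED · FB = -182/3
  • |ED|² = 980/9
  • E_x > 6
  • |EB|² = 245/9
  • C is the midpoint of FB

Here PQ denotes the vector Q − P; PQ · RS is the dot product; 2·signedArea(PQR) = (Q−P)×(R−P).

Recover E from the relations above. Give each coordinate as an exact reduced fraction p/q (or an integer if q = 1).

1. E_x = 19/3  [ED · FB = -182/3 ∩ 2·signedArea(ECA) = -133/2]
2. E_y = -14/3  [ED · FB = -182/3 ∩ 2·signedArea(ECA) = -133/2]
   → E = (19/3, -14/3)

E = (19/3, -14/3)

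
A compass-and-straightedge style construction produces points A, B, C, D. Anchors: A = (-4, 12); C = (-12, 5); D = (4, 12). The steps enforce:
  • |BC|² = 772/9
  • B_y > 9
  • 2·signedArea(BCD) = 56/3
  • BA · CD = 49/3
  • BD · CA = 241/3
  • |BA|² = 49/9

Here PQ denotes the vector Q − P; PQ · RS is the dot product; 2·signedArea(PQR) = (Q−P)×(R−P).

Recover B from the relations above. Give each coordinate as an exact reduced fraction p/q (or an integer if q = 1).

1. B_x = -4  [2·signedArea(BCD) = 56/3 ∩ BD · CA = 241/3]
2. B_y = 29/3  [2·signedArea(BCD) = 56/3 ∩ BD · CA = 241/3]
   → B = (-4, 29/3)

B = (-4, 29/3)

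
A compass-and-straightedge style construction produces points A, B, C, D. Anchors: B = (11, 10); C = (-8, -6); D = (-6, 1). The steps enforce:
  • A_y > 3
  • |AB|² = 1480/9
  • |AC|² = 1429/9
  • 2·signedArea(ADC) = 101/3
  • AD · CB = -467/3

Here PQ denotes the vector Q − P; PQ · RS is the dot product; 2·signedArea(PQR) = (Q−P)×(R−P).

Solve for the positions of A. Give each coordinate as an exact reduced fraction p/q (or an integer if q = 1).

1. A_x = -1/3  [2·signedArea(ADC) = 101/3 ∩ AD · CB = -467/3]
2. A_y = 4  [2·signedArea(ADC) = 101/3 ∩ AD · CB = -467/3]
   → A = (-1/3, 4)

A = (-1/3, 4)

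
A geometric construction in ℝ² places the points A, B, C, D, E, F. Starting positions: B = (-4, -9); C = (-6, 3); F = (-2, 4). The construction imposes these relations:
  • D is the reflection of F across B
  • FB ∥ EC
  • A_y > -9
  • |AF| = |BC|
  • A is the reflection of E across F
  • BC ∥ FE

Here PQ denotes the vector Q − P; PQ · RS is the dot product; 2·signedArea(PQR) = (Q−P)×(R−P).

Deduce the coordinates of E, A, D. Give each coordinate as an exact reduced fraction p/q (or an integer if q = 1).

1. E_x = -4  [FB ∥ EC ∩ BC ∥ FE]
2. E_y = 16  [FB ∥ EC ∩ BC ∥ FE]
   → E = (-4, 16)
3. A_x = 0  [A is the reflection of E across F]
4. A_y = -8  [A is the reflection of E across F]
   → A = (0, -8)
5. D_x = -6  [D is the reflection of F across B]
6. D_y = -22  [D is the reflection of F across B]
   → D = (-6, -22)

A = (0, -8)
D = (-6, -22)
E = (-4, 16)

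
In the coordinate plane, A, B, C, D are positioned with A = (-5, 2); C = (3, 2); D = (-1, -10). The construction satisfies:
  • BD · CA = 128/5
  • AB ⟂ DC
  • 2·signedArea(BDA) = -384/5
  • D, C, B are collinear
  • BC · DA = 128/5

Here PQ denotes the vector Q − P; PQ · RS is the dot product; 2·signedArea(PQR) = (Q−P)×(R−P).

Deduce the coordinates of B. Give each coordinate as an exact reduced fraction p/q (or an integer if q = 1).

B = (11/5, -2/5)

1. B_x = 11/5  [D, C, B are collinear ∩ AB ⟂ DC]
2. B_y = -2/5  [D, C, B are collinear ∩ AB ⟂ DC]
   → B = (11/5, -2/5)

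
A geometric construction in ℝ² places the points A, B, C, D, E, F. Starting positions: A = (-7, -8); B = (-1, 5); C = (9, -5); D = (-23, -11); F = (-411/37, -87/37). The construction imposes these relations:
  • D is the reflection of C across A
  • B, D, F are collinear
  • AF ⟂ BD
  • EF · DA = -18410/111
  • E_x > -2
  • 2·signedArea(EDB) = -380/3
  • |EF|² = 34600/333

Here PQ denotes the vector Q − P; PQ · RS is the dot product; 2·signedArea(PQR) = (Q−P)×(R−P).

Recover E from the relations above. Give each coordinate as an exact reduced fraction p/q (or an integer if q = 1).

1. E_x = -115/111  [EF · DA = -18410/111 ∩ 2·signedArea(EDB) = -380/3]
2. E_y = -29/37  [EF · DA = -18410/111 ∩ 2·signedArea(EDB) = -380/3]
   → E = (-115/111, -29/37)

E = (-115/111, -29/37)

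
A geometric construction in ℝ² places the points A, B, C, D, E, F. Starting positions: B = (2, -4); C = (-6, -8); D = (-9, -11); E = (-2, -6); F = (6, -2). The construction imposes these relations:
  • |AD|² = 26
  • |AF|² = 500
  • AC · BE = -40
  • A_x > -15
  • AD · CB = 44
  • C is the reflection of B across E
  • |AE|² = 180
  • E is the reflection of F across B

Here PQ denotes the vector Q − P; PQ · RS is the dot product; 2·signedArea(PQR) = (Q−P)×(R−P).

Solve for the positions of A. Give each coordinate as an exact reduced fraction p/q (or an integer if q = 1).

1. A_x = -14  [line -8·x + -4·y + -160 = 0 ∩ |AE|² = 180]
2. A_y = -12  [line -8·x + -4·y + -160 = 0 ∩ |AE|² = 180]
   → A = (-14, -12)

A = (-14, -12)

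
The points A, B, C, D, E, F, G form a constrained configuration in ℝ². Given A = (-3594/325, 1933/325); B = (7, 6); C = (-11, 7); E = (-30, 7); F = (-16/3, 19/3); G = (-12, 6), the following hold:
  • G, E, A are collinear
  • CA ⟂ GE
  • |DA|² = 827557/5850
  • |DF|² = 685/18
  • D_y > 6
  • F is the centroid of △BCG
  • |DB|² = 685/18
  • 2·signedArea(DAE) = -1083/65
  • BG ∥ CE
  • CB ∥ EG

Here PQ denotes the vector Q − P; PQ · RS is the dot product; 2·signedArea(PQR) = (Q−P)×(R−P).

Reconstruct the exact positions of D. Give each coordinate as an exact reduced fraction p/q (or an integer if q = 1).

1. D_x = 5/6  [line -342/325·x + -6156/325·y + 38247/325 = 0 ∩ |DB|² = 685/18]
2. D_y = 37/6  [line -342/325·x + -6156/325·y + 38247/325 = 0 ∩ |DB|² = 685/18]
   → D = (5/6, 37/6)

D = (5/6, 37/6)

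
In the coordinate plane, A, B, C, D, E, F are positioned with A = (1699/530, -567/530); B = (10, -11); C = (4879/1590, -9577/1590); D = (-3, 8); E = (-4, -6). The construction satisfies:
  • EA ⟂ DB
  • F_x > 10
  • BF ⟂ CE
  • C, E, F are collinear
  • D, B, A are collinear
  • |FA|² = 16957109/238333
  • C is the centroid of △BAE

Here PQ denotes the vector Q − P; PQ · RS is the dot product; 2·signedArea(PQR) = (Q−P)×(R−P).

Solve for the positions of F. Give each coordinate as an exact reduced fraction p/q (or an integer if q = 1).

F = (1265224949/126316490, -763727587/126316490)

1. F_x = 1265224949/126316490  [C, E, F are collinear ∩ BF ⟂ CE]
2. F_y = -763727587/126316490  [C, E, F are collinear ∩ BF ⟂ CE]
   → F = (1265224949/126316490, -763727587/126316490)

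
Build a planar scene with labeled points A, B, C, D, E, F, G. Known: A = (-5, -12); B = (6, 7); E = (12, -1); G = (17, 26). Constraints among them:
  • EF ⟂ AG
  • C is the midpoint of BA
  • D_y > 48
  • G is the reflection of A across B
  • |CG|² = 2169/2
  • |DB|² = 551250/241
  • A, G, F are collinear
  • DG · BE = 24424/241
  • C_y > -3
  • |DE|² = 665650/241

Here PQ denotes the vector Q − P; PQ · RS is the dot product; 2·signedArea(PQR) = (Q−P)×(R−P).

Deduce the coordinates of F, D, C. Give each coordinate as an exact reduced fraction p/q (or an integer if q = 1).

1. F_x = 973/241  [A, G, F are collinear ∩ EF ⟂ AG]
2. F_y = 870/241  [A, G, F are collinear ∩ EF ⟂ AG]
   → F = (973/241, 870/241)
3. D_x = 7221/241  [line -6·x + 8·y + -49970/241 = 0 ∩ |DE|² = 665650/241]
4. D_y = 11662/241  [line -6·x + 8·y + -49970/241 = 0 ∩ |DE|² = 665650/241]
   → D = (7221/241, 11662/241)
5. C_x = 1/2  [C is the midpoint of BA]
6. C_y = -5/2  [C is the midpoint of BA]
   → C = (1/2, -5/2)

C = (1/2, -5/2)
D = (7221/241, 11662/241)
F = (973/241, 870/241)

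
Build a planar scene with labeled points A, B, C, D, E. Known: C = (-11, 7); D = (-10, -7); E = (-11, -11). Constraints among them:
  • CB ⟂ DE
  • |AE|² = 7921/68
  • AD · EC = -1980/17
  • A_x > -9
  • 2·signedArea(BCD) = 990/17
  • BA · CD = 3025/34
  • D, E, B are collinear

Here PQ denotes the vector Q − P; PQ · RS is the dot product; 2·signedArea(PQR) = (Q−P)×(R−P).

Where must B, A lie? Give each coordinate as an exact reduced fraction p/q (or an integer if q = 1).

1. B_x = -115/17  [D, E, B are collinear ∩ CB ⟂ DE]
2. B_y = 101/17  [D, E, B are collinear ∩ CB ⟂ DE]
   → B = (-115/17, 101/17)
3. A_x = -285/34  [AD · EC = -1980/17 ∩ BA · CD = 3025/34]
4. A_y = -9/17  [AD · EC = -1980/17 ∩ BA · CD = 3025/34]
   → A = (-285/34, -9/17)

A = (-285/34, -9/17)
B = (-115/17, 101/17)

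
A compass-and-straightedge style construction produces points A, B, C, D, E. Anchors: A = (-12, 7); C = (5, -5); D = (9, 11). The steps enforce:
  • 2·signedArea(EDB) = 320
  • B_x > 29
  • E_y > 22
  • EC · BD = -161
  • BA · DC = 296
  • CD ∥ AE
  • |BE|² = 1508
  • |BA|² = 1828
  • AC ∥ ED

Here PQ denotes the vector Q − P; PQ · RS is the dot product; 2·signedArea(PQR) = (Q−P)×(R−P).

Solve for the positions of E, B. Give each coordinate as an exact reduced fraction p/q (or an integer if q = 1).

1. E_x = -8  [AC ∥ ED ∩ CD ∥ AE]
2. E_y = 23  [AC ∥ ED ∩ CD ∥ AE]
   → E = (-8, 23)
3. B_x = 30  [BA · DC = 296 ∩ 2·signedArea(EDB) = 320]
4. B_y = 15  [BA · DC = 296 ∩ 2·signedArea(EDB) = 320]
   → B = (30, 15)

B = (30, 15)
E = (-8, 23)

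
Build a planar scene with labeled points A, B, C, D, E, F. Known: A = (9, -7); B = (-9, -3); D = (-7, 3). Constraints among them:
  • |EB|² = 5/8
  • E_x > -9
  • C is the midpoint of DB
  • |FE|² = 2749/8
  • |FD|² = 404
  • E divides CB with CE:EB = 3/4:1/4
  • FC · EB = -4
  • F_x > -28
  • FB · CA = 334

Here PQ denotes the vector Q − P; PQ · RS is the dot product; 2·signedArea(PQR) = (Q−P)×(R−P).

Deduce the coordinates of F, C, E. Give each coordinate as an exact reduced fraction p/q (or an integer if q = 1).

C = (-8, 0)
E = (-35/4, -9/4)
F = (-27, 1)

1. C_x = -8  [C is the midpoint of DB]
2. C_y = 0  [C is the midpoint of DB]
   → C = (-8, 0)
3. E_x = -35/4  [E divides CB with CE:EB = 3/4:1/4]
4. E_y = -9/4  [E divides CB with CE:EB = 3/4:1/4]
   → E = (-35/4, -9/4)
5. F_x = -27  [FC · EB = -4 ∩ FB · CA = 334]
6. F_y = 1  [FC · EB = -4 ∩ FB · CA = 334]
   → F = (-27, 1)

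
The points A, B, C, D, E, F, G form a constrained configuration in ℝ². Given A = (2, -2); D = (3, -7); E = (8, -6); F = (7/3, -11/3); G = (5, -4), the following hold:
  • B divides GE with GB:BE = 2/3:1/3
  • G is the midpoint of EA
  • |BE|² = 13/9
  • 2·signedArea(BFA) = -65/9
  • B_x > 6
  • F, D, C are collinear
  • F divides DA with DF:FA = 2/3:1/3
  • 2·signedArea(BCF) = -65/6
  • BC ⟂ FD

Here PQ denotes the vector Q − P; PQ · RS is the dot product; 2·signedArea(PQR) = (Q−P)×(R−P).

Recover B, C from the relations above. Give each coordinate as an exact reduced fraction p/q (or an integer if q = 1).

1. B_x = 7  [B divides GE with GB:BE = 2/3:1/3]
2. B_y = -16/3  [B divides GE with GB:BE = 2/3:1/3]
   → B = (7, -16/3)
3. C_x = 17/6  [F, D, C are collinear ∩ BC ⟂ FD]
4. C_y = -37/6  [F, D, C are collinear ∩ BC ⟂ FD]
   → C = (17/6, -37/6)

B = (7, -16/3)
C = (17/6, -37/6)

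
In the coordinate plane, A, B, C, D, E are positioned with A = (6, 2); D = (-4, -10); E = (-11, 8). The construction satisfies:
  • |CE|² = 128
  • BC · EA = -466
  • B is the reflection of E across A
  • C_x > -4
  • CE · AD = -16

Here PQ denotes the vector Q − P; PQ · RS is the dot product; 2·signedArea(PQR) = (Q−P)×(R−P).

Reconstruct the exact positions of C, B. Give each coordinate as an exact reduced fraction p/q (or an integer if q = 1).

1. C_x = -3  [line 10·x + 12·y + 30 = 0 ∩ |CE|² = 128]
2. C_y = 0  [line 10·x + 12·y + 30 = 0 ∩ |CE|² = 128]
   → C = (-3, 0)
3. B_x = 23  [B is the reflection of E across A]
4. B_y = -4  [B is the reflection of E across A]
   → B = (23, -4)

B = (23, -4)
C = (-3, 0)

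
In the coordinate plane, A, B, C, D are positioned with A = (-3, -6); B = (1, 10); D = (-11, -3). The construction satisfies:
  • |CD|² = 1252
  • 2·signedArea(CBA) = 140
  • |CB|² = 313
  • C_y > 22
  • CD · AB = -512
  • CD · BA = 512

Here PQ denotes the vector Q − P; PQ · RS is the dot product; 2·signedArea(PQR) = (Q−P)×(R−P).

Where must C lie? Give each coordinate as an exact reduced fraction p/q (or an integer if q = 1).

1. C_x = 13  [2·signedArea(CBA) = 140 ∩ CD · BA = 512]
2. C_y = 23  [2·signedArea(CBA) = 140 ∩ CD · BA = 512]
   → C = (13, 23)

C = (13, 23)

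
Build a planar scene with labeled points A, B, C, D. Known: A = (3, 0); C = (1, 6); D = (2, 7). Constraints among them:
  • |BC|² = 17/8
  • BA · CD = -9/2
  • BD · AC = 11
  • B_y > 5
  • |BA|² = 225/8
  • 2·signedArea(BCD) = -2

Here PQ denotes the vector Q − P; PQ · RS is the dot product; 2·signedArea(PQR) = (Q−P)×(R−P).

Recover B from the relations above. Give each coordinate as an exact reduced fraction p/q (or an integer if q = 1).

1. B_x = 9/4  [2·signedArea(BCD) = -2 ∩ BA · CD = -9/2]
2. B_y = 21/4  [2·signedArea(BCD) = -2 ∩ BA · CD = -9/2]
   → B = (9/4, 21/4)

B = (9/4, 21/4)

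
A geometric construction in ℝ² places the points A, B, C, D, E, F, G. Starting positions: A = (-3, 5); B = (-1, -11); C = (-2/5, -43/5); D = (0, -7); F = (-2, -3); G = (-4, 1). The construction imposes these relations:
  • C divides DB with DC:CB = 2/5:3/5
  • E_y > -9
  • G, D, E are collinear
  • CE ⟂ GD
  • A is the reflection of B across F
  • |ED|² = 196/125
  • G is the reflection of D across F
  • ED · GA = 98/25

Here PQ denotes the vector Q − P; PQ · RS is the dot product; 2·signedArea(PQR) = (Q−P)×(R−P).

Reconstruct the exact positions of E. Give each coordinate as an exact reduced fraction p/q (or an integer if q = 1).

1. E_x = 14/25  [G, D, E are collinear ∩ CE ⟂ GD]
2. E_y = -203/25  [G, D, E are collinear ∩ CE ⟂ GD]
   → E = (14/25, -203/25)

E = (14/25, -203/25)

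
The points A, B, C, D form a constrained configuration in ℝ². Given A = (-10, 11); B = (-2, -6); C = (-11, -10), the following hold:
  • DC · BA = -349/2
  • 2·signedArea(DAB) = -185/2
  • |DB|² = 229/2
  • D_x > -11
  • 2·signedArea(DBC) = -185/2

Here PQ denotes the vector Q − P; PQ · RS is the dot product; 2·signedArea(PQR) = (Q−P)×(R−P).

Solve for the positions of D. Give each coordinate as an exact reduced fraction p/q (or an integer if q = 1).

1. D_x = -21/2  [2·signedArea(DBC) = -185/2 ∩ 2·signedArea(DAB) = -185/2]
2. D_y = 1/2  [2·signedArea(DBC) = -185/2 ∩ 2·signedArea(DAB) = -185/2]
   → D = (-21/2, 1/2)

D = (-21/2, 1/2)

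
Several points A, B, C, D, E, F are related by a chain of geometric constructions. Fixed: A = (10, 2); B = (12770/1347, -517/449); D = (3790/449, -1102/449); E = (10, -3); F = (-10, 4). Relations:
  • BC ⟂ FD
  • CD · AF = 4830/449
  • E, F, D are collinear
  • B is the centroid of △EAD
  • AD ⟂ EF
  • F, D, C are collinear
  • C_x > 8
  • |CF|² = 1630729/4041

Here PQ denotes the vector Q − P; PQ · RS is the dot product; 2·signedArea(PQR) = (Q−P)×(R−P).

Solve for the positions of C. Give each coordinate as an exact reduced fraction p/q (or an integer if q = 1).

1. C_x = 12070/1347  [F, D, C are collinear ∩ BC ⟂ FD]
2. C_y = -3551/1347  [F, D, C are collinear ∩ BC ⟂ FD]
   → C = (12070/1347, -3551/1347)

C = (12070/1347, -3551/1347)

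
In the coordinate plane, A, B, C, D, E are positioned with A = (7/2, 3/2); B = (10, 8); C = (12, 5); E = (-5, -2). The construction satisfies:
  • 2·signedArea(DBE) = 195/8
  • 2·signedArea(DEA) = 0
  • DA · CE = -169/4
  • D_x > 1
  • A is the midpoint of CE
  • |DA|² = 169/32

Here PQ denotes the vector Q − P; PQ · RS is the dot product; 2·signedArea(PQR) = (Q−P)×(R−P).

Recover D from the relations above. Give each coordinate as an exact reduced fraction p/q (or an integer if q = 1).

1. D_x = 11/8  [2·signedArea(DEA) = 0 ∩ DA · CE = -169/4]
2. D_y = 5/8  [2·signedArea(DEA) = 0 ∩ DA · CE = -169/4]
   → D = (11/8, 5/8)

D = (11/8, 5/8)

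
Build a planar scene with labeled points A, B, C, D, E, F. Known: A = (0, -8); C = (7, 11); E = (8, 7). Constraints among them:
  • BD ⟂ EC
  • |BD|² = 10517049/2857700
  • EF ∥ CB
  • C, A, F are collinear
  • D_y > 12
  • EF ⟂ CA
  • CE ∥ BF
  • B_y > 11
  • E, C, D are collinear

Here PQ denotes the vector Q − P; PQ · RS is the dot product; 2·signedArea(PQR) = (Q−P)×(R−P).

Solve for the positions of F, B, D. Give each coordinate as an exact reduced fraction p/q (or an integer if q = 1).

1. F_x = 2387/410  [C, A, F are collinear ∩ EF ⟂ CA]
2. F_y = 3199/410  [C, A, F are collinear ∩ EF ⟂ CA]
   → F = (2387/410, 3199/410)
3. B_x = 1977/410  [CE ∥ BF ∩ EF ∥ CB]
4. B_y = 4839/410  [CE ∥ BF ∩ EF ∥ CB]
   → B = (1977/410, 4839/410)
5. D_x = 46581/6970  [E, C, D are collinear ∩ BD ⟂ EC]
6. D_y = 42753/3485  [E, C, D are collinear ∩ BD ⟂ EC]
   → D = (46581/6970, 42753/3485)

B = (1977/410, 4839/410)
D = (46581/6970, 42753/3485)
F = (2387/410, 3199/410)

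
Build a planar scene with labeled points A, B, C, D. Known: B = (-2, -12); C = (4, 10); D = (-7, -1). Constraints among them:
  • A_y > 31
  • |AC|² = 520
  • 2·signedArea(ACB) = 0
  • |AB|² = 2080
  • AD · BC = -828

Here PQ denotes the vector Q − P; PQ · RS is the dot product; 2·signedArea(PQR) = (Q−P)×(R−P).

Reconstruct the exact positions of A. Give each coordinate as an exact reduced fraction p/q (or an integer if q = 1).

A = (10, 32)

1. A_x = 10  [2·signedArea(ACB) = 0 ∩ AD · BC = -828]
2. A_y = 32  [2·signedArea(ACB) = 0 ∩ AD · BC = -828]
   → A = (10, 32)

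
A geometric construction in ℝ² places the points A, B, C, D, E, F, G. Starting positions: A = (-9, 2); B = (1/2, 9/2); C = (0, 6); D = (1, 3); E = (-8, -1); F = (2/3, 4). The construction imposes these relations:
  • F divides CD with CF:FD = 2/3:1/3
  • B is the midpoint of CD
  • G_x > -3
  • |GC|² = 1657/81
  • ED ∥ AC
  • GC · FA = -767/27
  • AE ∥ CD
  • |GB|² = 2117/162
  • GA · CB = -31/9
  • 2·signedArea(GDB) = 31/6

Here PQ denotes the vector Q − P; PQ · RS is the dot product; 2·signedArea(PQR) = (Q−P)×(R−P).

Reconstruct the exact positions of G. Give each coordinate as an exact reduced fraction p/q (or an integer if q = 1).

1. G_x = -19/9  [2·signedArea(GDB) = 31/6 ∩ GC · FA = -767/27]
2. G_y = 2  [2·signedArea(GDB) = 31/6 ∩ GC · FA = -767/27]
   → G = (-19/9, 2)

G = (-19/9, 2)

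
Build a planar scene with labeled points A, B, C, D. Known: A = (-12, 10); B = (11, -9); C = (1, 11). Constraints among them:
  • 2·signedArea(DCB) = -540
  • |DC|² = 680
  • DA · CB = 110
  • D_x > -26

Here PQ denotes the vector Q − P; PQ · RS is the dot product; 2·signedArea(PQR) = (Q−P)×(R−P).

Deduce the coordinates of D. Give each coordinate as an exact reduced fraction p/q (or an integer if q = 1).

1. D_x = -25  [DA · CB = 110 ∩ 2·signedArea(DCB) = -540]
2. D_y = 9  [DA · CB = 110 ∩ 2·signedArea(DCB) = -540]
   → D = (-25, 9)

D = (-25, 9)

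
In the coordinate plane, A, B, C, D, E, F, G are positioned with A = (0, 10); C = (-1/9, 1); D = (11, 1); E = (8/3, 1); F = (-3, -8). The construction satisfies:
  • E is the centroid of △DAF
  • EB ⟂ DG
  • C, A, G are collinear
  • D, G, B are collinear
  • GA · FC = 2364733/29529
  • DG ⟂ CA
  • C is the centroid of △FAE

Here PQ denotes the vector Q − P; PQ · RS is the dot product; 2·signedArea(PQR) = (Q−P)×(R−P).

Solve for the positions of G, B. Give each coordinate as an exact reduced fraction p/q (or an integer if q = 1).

B = (17507/6562, 7237/6562)
G = (-359/3281, 3731/3281)

1. G_x = -359/3281  [C, A, G are collinear ∩ DG ⟂ CA]
2. G_y = 3731/3281  [C, A, G are collinear ∩ DG ⟂ CA]
   → G = (-359/3281, 3731/3281)
3. B_x = 17507/6562  [D, G, B are collinear ∩ EB ⟂ DG]
4. B_y = 7237/6562  [D, G, B are collinear ∩ EB ⟂ DG]
   → B = (17507/6562, 7237/6562)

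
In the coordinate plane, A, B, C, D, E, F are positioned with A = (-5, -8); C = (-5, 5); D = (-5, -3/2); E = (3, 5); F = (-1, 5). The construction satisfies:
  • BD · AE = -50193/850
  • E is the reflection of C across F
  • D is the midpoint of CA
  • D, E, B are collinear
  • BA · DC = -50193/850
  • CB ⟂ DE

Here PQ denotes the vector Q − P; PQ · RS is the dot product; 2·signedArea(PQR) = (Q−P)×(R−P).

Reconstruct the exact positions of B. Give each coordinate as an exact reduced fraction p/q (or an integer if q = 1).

B = (-773/425, 461/425)

1. B_x = -773/425  [D, E, B are collinear ∩ CB ⟂ DE]
2. B_y = 461/425  [D, E, B are collinear ∩ CB ⟂ DE]
   → B = (-773/425, 461/425)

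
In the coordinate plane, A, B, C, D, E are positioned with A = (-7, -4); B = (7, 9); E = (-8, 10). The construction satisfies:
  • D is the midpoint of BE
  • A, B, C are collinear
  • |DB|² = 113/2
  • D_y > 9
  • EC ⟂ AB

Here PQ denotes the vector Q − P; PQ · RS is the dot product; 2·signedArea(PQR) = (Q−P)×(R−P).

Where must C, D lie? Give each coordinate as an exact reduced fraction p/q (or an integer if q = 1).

C = (-203/365, 724/365)
D = (-1/2, 19/2)

1. C_x = -203/365  [A, B, C are collinear ∩ EC ⟂ AB]
2. C_y = 724/365  [A, B, C are collinear ∩ EC ⟂ AB]
   → C = (-203/365, 724/365)
3. D_x = -1/2  [D is the midpoint of BE]
4. D_y = 19/2  [D is the midpoint of BE]
   → D = (-1/2, 19/2)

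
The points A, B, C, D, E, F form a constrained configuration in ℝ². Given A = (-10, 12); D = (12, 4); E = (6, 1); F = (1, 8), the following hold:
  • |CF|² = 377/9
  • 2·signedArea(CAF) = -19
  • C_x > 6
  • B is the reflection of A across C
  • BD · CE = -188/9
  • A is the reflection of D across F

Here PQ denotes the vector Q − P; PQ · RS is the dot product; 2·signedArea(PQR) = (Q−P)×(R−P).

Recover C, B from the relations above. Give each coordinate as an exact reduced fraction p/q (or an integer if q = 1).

B = (68/3, -10/3)
C = (19/3, 13/3)

1. C_x = 19/3  [line 4·x + 11·y + -73 = 0 ∩ |CF|² = 377/9]
2. C_y = 13/3  [line 4·x + 11·y + -73 = 0 ∩ |CF|² = 377/9]
   → C = (19/3, 13/3)
3. B_x = 68/3  [B is the reflection of A across C]
4. B_y = -10/3  [B is the reflection of A across C]
   → B = (68/3, -10/3)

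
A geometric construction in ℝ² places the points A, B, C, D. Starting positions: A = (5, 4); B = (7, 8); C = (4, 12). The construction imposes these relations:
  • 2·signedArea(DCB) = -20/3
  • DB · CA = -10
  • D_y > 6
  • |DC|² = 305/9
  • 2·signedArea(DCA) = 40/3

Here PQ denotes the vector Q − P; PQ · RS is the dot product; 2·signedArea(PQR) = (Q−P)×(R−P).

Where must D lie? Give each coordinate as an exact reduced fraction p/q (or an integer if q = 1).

1. D_x = 19/3  [2·signedArea(DCA) = 40/3 ∩ 2·signedArea(DCB) = -20/3]
2. D_y = 20/3  [2·signedArea(DCA) = 40/3 ∩ 2·signedArea(DCB) = -20/3]
   → D = (19/3, 20/3)

D = (19/3, 20/3)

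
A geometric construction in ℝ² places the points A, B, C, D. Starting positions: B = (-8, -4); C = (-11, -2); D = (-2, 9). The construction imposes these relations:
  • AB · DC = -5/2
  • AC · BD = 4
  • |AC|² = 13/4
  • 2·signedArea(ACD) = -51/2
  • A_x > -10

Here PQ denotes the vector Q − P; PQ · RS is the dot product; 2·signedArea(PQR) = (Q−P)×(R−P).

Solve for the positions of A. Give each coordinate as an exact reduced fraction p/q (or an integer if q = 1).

A = (-19/2, -3)

1. A_x = -19/2  [AB · DC = -5/2 ∩ AC · BD = 4]
2. A_y = -3  [AB · DC = -5/2 ∩ AC · BD = 4]
   → A = (-19/2, -3)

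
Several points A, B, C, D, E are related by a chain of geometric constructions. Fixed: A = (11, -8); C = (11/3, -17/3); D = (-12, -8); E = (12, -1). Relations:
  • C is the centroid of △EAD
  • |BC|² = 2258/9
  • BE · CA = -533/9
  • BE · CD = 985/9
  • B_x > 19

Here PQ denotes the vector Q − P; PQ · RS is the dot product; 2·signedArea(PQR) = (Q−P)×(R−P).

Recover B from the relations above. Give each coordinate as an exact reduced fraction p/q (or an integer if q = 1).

B = (58/3, -10/3)

1. B_x = 58/3  [BE · CD = 985/9 ∩ BE · CA = -533/9]
2. B_y = -10/3  [BE · CD = 985/9 ∩ BE · CA = -533/9]
   → B = (58/3, -10/3)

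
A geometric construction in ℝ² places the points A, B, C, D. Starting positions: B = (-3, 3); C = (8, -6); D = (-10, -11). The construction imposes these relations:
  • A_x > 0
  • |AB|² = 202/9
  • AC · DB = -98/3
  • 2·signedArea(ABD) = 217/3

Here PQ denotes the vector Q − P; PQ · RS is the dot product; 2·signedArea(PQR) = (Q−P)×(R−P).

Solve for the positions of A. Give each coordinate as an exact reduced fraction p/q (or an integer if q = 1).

A = (2/3, 0)

1. A_x = 2/3  [AC · DB = -98/3 ∩ 2·signedArea(ABD) = 217/3]
2. A_y = 0  [AC · DB = -98/3 ∩ 2·signedArea(ABD) = 217/3]
   → A = (2/3, 0)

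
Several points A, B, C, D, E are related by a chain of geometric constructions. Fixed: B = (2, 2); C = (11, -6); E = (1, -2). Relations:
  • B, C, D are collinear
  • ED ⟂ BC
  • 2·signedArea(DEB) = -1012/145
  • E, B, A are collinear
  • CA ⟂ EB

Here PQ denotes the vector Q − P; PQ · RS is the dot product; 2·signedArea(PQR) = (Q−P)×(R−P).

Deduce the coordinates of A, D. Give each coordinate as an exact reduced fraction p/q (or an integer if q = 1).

A = (11/17, -58/17)
D = (497/145, 106/145)

1. A_x = 11/17  [E, B, A are collinear ∩ CA ⟂ EB]
2. A_y = -58/17  [E, B, A are collinear ∩ CA ⟂ EB]
   → A = (11/17, -58/17)
3. D_x = 497/145  [B, C, D are collinear ∩ ED ⟂ BC]
4. D_y = 106/145  [B, C, D are collinear ∩ ED ⟂ BC]
   → D = (497/145, 106/145)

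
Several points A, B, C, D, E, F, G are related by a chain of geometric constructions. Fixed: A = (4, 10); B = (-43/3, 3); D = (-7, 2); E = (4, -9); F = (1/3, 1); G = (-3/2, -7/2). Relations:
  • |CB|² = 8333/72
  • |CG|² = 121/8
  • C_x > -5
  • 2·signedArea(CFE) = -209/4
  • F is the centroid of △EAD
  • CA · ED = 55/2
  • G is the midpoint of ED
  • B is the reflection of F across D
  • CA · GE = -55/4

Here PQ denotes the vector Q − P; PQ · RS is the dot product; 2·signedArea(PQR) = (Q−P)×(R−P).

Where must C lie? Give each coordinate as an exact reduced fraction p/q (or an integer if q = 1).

1. C_x = -17/4  [2·signedArea(CFE) = -209/4 ∩ CA · GE = -55/4]
2. C_y = -3/4  [2·signedArea(CFE) = -209/4 ∩ CA · GE = -55/4]
   → C = (-17/4, -3/4)

C = (-17/4, -3/4)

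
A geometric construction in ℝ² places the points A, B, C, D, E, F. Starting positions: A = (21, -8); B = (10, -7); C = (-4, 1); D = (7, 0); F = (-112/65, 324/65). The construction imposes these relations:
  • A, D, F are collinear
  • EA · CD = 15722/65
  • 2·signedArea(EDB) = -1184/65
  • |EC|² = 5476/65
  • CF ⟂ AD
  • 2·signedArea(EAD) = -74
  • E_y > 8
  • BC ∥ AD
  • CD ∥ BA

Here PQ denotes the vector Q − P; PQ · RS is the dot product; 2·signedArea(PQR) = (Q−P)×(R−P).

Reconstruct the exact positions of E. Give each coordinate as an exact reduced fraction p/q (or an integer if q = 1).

E = (36/65, 583/65)

1. E_x = 36/65  [2·signedArea(EAD) = -74 ∩ 2·signedArea(EDB) = -1184/65]
2. E_y = 583/65  [2·signedArea(EAD) = -74 ∩ 2·signedArea(EDB) = -1184/65]
   → E = (36/65, 583/65)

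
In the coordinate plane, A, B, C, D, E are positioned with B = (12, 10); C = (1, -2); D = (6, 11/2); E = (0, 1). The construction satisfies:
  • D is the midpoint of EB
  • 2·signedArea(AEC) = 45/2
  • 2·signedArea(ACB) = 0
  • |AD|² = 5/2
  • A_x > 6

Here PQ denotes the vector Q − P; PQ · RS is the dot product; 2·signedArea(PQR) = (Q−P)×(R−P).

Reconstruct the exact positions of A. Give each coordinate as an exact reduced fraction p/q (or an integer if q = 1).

A = (13/2, 4)

1. A_x = 13/2  [2·signedArea(ACB) = 0 ∩ 2·signedArea(AEC) = 45/2]
2. A_y = 4  [2·signedArea(ACB) = 0 ∩ 2·signedArea(AEC) = 45/2]
   → A = (13/2, 4)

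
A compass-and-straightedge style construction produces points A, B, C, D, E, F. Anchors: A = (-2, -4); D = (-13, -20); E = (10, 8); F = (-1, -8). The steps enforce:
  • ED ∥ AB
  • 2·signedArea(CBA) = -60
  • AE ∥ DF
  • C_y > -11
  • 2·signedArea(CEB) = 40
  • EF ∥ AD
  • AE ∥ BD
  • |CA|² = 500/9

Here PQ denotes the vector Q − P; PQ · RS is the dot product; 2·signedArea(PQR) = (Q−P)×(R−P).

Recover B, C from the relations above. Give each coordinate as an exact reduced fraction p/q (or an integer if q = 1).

1. B_x = -25  [AE ∥ BD ∩ ED ∥ AB]
2. B_y = -32  [AE ∥ BD ∩ ED ∥ AB]
   → B = (-25, -32)
3. C_x = -16/3  [2·signedArea(CBA) = -60 ∩ 2·signedArea(CEB) = 40]
4. C_y = -32/3  [2·signedArea(CBA) = -60 ∩ 2·signedArea(CEB) = 40]
   → C = (-16/3, -32/3)

B = (-25, -32)
C = (-16/3, -32/3)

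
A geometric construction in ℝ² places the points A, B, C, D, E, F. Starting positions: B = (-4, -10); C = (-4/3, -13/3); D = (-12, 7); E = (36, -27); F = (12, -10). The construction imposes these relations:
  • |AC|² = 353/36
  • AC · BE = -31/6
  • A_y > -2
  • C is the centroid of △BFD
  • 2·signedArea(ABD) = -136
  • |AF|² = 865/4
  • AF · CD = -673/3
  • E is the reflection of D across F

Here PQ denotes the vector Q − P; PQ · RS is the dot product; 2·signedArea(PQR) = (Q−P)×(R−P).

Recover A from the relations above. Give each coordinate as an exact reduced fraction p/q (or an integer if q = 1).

A = (0, -3/2)

1. A_x = 0  [2·signedArea(ABD) = -136 ∩ AC · BE = -31/6]
2. A_y = -3/2  [2·signedArea(ABD) = -136 ∩ AC · BE = -31/6]
   → A = (0, -3/2)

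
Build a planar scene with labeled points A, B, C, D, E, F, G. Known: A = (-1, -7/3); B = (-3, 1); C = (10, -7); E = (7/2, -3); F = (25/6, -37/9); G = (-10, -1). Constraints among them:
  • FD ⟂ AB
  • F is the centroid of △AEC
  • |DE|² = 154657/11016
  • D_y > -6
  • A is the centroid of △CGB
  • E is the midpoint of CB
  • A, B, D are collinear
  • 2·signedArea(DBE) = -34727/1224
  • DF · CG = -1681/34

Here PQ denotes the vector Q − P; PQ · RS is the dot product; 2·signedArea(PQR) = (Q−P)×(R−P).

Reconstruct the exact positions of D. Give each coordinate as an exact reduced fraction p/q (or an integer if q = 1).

1. D_x = 235/204  [A, B, D are collinear ∩ FD ⟂ AB]
2. D_y = -3623/612  [A, B, D are collinear ∩ FD ⟂ AB]
   → D = (235/204, -3623/612)

D = (235/204, -3623/612)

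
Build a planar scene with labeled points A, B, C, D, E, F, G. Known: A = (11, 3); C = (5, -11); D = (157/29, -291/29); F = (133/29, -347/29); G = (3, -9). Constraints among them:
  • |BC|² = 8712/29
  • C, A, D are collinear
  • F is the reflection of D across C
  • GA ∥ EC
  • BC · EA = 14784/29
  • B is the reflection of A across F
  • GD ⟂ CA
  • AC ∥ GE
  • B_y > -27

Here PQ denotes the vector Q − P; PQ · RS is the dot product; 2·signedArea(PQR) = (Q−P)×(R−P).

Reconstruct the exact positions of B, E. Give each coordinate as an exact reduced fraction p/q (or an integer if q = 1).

B = (-53/29, -781/29)
E = (-3, -23)

1. B_x = -53/29  [B is the reflection of A across F]
2. B_y = -781/29  [B is the reflection of A across F]
   → B = (-53/29, -781/29)
3. E_x = -3  [GA ∥ EC ∩ AC ∥ GE]
4. E_y = -23  [GA ∥ EC ∩ AC ∥ GE]
   → E = (-3, -23)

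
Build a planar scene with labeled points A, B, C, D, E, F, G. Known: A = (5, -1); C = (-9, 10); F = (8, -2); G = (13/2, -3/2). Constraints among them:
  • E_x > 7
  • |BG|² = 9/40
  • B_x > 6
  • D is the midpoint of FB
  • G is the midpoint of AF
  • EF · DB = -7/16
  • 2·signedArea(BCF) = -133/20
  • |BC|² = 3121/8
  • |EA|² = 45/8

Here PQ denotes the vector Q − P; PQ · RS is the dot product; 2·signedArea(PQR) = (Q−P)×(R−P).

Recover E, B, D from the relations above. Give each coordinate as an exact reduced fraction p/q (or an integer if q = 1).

B = (139/20, -33/20)
D = (299/40, -73/40)
E = (29/4, -7/4)

1. B_x = 139/20  [line 12·x + 17·y + -1107/20 = 0 ∩ |BC|² = 3121/8]
2. B_y = -33/20  [line 12·x + 17·y + -1107/20 = 0 ∩ |BC|² = 3121/8]
   → B = (139/20, -33/20)
3. D_x = 299/40  [D is the midpoint of FB]
4. D_y = -73/40  [D is the midpoint of FB]
   → D = (299/40, -73/40)
5. E_x = 29/4  [line 21/40·x + -7/40·y + -329/80 = 0 ∩ |EA|² = 45/8]
6. E_y = -7/4  [line 21/40·x + -7/40·y + -329/80 = 0 ∩ |EA|² = 45/8]
   → E = (29/4, -7/4)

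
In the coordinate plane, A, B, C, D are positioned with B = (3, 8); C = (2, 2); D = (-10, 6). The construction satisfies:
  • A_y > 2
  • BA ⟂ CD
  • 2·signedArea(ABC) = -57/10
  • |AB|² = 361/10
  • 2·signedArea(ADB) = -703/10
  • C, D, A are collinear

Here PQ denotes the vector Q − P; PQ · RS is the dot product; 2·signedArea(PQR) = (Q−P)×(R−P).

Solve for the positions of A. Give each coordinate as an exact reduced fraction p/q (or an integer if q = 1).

A = (11/10, 23/10)

1. A_x = 11/10  [C, D, A are collinear ∩ BA ⟂ CD]
2. A_y = 23/10  [C, D, A are collinear ∩ BA ⟂ CD]
   → A = (11/10, 23/10)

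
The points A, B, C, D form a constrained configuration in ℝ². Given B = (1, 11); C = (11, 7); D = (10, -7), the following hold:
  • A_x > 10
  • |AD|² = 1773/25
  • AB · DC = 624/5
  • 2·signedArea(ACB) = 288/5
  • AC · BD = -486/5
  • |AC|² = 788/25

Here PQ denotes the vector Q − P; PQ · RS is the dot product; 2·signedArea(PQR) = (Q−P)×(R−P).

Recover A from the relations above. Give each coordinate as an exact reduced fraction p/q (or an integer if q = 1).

A = (53/5, 7/5)

1. A_x = 53/5  [2·signedArea(ACB) = 288/5 ∩ AC · BD = -486/5]
2. A_y = 7/5  [2·signedArea(ACB) = 288/5 ∩ AC · BD = -486/5]
   → A = (53/5, 7/5)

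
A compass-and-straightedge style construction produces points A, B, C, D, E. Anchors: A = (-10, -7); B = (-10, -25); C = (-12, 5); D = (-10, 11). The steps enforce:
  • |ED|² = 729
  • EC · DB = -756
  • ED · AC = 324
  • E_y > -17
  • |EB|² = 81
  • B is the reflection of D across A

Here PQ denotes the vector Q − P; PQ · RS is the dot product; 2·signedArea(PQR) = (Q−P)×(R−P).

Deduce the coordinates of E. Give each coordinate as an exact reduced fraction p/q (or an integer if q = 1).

1. E_x = -10  [EC · DB = -756 ∩ ED · AC = 324]
2. E_y = -16  [EC · DB = -756 ∩ ED · AC = 324]
   → E = (-10, -16)

E = (-10, -16)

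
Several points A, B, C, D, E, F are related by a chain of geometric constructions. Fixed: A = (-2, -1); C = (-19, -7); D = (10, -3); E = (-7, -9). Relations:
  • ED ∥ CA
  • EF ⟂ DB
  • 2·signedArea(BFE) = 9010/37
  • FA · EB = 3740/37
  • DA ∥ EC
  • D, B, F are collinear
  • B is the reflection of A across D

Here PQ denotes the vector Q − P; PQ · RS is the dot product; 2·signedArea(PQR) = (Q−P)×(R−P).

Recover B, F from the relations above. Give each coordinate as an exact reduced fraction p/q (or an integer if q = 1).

1. B_x = 22  [B is the reflection of A across D]
2. B_y = -5  [B is the reflection of A across D]
   → B = (22, -5)
3. F_x = -206/37  [D, B, F are collinear ∩ EF ⟂ DB]
4. F_y = -15/37  [D, B, F are collinear ∩ EF ⟂ DB]
   → F = (-206/37, -15/37)

B = (22, -5)
F = (-206/37, -15/37)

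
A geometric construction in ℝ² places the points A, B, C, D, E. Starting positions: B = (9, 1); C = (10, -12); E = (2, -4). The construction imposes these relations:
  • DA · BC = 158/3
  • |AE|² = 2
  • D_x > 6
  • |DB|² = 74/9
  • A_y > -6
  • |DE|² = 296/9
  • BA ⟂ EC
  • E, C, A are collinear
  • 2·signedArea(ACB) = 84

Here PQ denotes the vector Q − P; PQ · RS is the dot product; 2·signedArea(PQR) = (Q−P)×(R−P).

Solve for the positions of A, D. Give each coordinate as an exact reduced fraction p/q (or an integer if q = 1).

1. A_x = 3  [E, C, A are collinear ∩ BA ⟂ EC]
2. A_y = -5  [E, C, A are collinear ∩ BA ⟂ EC]
   → A = (3, -5)
3. D_x = 20/3  [line -1·x + 13·y + 46/3 = 0 ∩ |DE|² = 296/9]
4. D_y = -2/3  [line -1·x + 13·y + 46/3 = 0 ∩ |DE|² = 296/9]
   → D = (20/3, -2/3)

A = (3, -5)
D = (20/3, -2/3)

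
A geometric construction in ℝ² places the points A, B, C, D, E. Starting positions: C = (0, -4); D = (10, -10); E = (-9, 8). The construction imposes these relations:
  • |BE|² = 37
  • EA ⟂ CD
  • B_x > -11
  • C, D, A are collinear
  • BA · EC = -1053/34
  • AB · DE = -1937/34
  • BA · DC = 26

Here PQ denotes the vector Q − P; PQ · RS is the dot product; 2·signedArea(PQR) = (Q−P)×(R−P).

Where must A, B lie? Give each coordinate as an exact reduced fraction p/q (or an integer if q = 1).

1. A_x = -405/34  [C, D, A are collinear ∩ EA ⟂ CD]
2. A_y = 107/34  [C, D, A are collinear ∩ EA ⟂ CD]
   → A = (-405/34, 107/34)
3. B_x = -10  [BA · DC = 26 ∩ BA · EC = -1053/34]
4. B_y = 2  [BA · DC = 26 ∩ BA · EC = -1053/34]
   → B = (-10, 2)

A = (-405/34, 107/34)
B = (-10, 2)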